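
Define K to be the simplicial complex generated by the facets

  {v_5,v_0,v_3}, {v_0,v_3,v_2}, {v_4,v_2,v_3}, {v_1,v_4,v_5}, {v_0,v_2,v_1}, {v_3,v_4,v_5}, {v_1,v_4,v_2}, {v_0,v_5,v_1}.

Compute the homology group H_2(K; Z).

H_2 ≅ Z.

K has 6 vertices, 12 edges, 8 triangles.
rank ∂_2 = 7, rank ∂_3 = 0 ⇒ b_2 = 8 − 7 − 0 = 1. So H_2 ≅ Z.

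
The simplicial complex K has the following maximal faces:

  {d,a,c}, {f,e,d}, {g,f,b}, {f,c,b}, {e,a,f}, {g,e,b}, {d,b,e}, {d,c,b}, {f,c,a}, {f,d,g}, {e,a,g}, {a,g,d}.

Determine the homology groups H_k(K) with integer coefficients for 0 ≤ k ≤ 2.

We work with the vertex ordering a < b < c < d < e < f < g. The simplices of K, each written with vertices in increasing order, are:

  0-simplices (7): a, b, c, d, e, f, g
  1-simplices (18): ac, ad, ae, af, ag, bc, bd, be, bf, bg, cd, cf, de, df, dg, ef, eg, fg
  2-simplices (12): acd, acf, adg, aef, aeg, bcd, bcf, bde, beg, bfg, def, dfg

so the chain groups are C_0 ≅ Z^7, C_1 ≅ Z^18, C_2 ≅ Z^12.

The boundary map ∂_1: C_1 → C_0 maps an edge to its endpoints' difference, ∂[p,q] = q − p.
This gives a 7×18 integer matrix of rank 6; reducing to Smith normal form yields diagonal entries (1,1,1,1,1,1).

The boundary map ∂_2: C_2 → C_1 acts by ∂[p,q,r] = [q,r] − [p,r] + [p,q]. For instance
  ∂aef = ef − af + ae,
  ∂def = ef − df + de.
The resulting 18×12 matrix has rank 12, and its Smith normal form has invariant factors (1,1,1,1,1,1,1,1,1,1,1,2).

Reading off H_k = ker ∂_k / im ∂_{k+1}:

  H_0: rank C_0 − rank ∂_1 = 7 − 6 = 1, and the invariant factors of ∂_1 are all 1, so H_0 = Z.
  H_1: rank ker ∂_1 − rank ∂_2 = (18 − 6) − 12 = 0, and ∂_2 has invariant factor 2 > 1, so H_1 = Z/2.
  H_2: rank ker ∂_2 − rank ∂_3 = (12 − 12) − 0 = 0, and there is no ∂_3, so H_2 = 0.

As a check, the Euler characteristic is 7 − 18 + 12 = 1, which agrees with 1 − 0 + 0 = 1.

H_0 ≅ Z,  H_1 ≅ Z/2,  H_2 = 0.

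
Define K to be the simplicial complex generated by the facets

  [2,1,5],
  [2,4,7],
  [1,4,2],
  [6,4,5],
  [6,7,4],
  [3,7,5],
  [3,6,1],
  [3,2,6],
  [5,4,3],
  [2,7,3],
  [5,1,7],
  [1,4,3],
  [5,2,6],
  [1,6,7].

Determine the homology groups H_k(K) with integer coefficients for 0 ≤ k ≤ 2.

H_0 ≅ Z,  H_1 ≅ Z^2,  H_2 ≅ Z.

K has 7 vertices, 21 edges, 14 triangles.
rank ∂_0 = 0, rank ∂_1 = 6 ⇒ b_0 = 7 − 0 − 6 = 1; all invariant factors of ∂_1 are 1 so no torsion. So H_0 ≅ Z.
rank ∂_1 = 6, rank ∂_2 = 13 ⇒ b_1 = 21 − 6 − 13 = 2; all invariant factors of ∂_2 are 1 so no torsion. So H_1 ≅ Z^2.
rank ∂_2 = 13, rank ∂_3 = 0 ⇒ b_2 = 14 − 13 − 0 = 1. So H_2 ≅ Z.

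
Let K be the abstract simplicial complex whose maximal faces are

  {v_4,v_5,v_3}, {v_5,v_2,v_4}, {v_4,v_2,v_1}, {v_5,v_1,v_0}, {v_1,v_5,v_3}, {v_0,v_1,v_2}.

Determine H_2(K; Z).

H_2 ≅ 0.

K has 6 vertices, 12 edges, 6 triangles.
rank ∂_2 = 6, rank ∂_3 = 0 ⇒ b_2 = 6 − 6 − 0 = 0. So H_2 ≅ 0.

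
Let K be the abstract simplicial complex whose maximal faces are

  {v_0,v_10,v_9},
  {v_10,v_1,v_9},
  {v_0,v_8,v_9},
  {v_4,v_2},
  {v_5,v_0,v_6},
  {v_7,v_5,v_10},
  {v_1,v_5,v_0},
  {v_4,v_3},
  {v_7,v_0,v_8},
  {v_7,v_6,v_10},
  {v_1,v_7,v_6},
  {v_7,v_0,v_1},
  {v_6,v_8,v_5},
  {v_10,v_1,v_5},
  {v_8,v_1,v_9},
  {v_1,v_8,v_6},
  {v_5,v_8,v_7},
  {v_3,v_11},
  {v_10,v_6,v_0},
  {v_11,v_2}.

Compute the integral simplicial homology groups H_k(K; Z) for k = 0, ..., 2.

We work with the vertex ordering v_0 < v_1 < v_2 < v_3 < v_4 < v_5 < v_6 < v_7 < v_8 < v_9 < v_10 < v_11. The simplices of K, each written with vertices in increasing order, are:

  0-simplices (12): [v_0], [v_1], [v_2], [v_3], [v_4], [v_5], [v_6], [v_7], [v_8], [v_9], [v_10], [v_11]
  1-simplices (28): (28 of them)
  2-simplices (16): (16 of them)

Hence C_0 ≅ Z^12, C_1 ≅ Z^28, C_2 ≅ Z^16.

∂_1: C_1 → C_0 sends each edge [p,q] (with p < q) to q − p.
The resulting 12×28 matrix has rank 10, and its Smith normal form has invariant factors (1,1,1,1,1,1,1,1,1,1).

Boundary ∂_2: C_2 → C_1 acts by ∂[p,q,r] = [q,r] − [p,r] + [p,q]. For instance
  ∂[v_1,v_5,v_10] = [v_5,v_10] − [v_1,v_10] + [v_1,v_5],
  ∂[v_1,v_6,v_8] = [v_6,v_8] − [v_1,v_8] + [v_1,v_6].
This gives a 28×16 integer matrix of rank 15; reducing to Smith normal form yields diagonal entries (1,1,1,1,1,1,1,1,1,1,1,1,1,1,1).

Now H_k = ker ∂_k / im ∂_{k+1}, so:

  H_0: rank C_0 − rank ∂_1 = 12 − 10 = 2, and the invariant factors of ∂_1 are all 1, so H_0 = Z^2.
  H_1: rank ker ∂_1 − rank ∂_2 = (28 − 10) − 15 = 3, and the invariant factors of ∂_2 are all 1, so H_1 = Z^3.
  H_2: rank ker ∂_2 − rank ∂_3 = (16 − 15) − 0 = 1, and there is no ∂_3, so H_2 = Z.

As a check, the Euler characteristic is 12 − 28 + 16 = 0, which agrees with 2 − 3 + 1 = 0.

H_0 = Z^2,  H_1 = Z^3,  H_2 = Z.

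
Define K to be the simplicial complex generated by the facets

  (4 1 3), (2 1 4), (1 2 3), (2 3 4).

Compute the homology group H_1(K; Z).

K has 4 vertices, 6 edges, 4 triangles.
rank ∂_1 = 3, rank ∂_2 = 3 ⇒ b_1 = 6 − 3 − 3 = 0; all invariant factors of ∂_2 are 1 so no torsion. So H_1 ≅ 0.

H_1 ≅ 0.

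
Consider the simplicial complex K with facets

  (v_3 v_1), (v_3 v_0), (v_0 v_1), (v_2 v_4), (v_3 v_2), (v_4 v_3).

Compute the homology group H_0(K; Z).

Fix the vertex order v_0 < v_1 < v_2 < v_3 < v_4 and write every simplex with vertices in increasing order. Then dim K = 1 and the simplices of K are:

  0-simplices (5): [v_0], [v_1], [v_2], [v_3], [v_4]
  1-simplices (6): [v_0,v_1], [v_0,v_3], [v_1,v_3], [v_2,v_3], [v_2,v_4], [v_3,v_4]

Hence C_0 ≅ Z^5, C_1 ≅ Z^6.

The boundary map ∂_1: C_1 → C_0 maps an edge to its endpoints' difference, ∂[p,q] = q − p.
This gives a 5×6 integer matrix of rank 4; reducing to Smith normal form yields diagonal entries (1,1,1,1).

Computing H_k = (kernel of ∂_k) / (image of ∂_{k+1}):

  H_0: rank C_0 − rank ∂_1 = 5 − 4 = 1, and the invariant factors of ∂_1 are all 1, so H_0 = Z.

(K is a triangulation of a wedge of 2 circles.)

H_0 ≅ Z.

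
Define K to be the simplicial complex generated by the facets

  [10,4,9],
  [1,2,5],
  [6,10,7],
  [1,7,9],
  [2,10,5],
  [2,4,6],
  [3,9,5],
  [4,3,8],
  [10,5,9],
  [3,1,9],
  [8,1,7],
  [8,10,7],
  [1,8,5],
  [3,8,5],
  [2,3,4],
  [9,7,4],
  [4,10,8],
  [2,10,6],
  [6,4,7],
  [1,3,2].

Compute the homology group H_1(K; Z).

K has 10 vertices, 30 edges, 20 triangles.
rank ∂_1 = 9, rank ∂_2 = 20 ⇒ b_1 = 30 − 9 − 20 = 1; ∂_2 has invariant factor(s) [2] giving torsion. So H_1 = Z ⊕ Z/2.

H_1 = Z ⊕ Z/2.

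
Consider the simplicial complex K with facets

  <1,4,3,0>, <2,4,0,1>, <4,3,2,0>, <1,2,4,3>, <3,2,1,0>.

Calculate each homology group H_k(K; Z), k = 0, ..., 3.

H_0 = Z,  H_1 = 0,  H_2 = 0,  H_3 = Z.

We work with the vertex ordering 0 < 1 < 2 < 3 < 4. The simplices of K, each written with vertices in increasing order, are:

  0-simplices (5): [0], [1], [2], [3], [4]
  1-simplices (10): [0,1], [0,2], [0,3], [0,4], [1,2], [1,3], [1,4], [2,3], [2,4], [3,4]
  2-simplices (10): [0,1,2], [0,1,3], [0,1,4], [0,2,3], [0,2,4], [0,3,4], [1,2,3], [1,2,4], [1,3,4], [2,3,4]
  3-simplices (5): [0,1,2,3], [0,1,2,4], [0,1,3,4], [0,2,3,4], [1,2,3,4]

Hence C_0 ≅ Z^5, C_1 ≅ Z^10, C_2 ≅ Z^10, C_3 ≅ Z^5.

Boundary ∂_1: C_1 → C_0 is given by ∂[p,q] = [q] − [p]. For instance
  ∂[3,4] = [4] − [3].
The 5×10 boundary matrix has rank 4 and Smith normal form diag(1,1,1,1).

∂_2: C_2 → C_1 maps a triangle to the signed sum of its edges. For instance
  ∂[0,1,4] = [1,4] − [0,4] + [0,1],
  ∂[2,3,4] = [3,4] − [2,4] + [2,3].
This gives a 10×10 integer matrix of rank 6; reducing to Smith normal form yields diagonal entries (1,1,1,1,1,1).

Boundary ∂_3: C_3 → C_2 sends each 3-simplex σ to the alternating sum Σ_i (−1)^i (σ with its i-th vertex removed). For instance
  ∂[0,2,3,4] = [2,3,4] − [0,3,4] + [0,2,4] − [0,2,3],
  ∂[0,1,2,3] = [1,2,3] − [0,2,3] + [0,1,3] − [0,1,2].
As a 10×5 matrix over Z this has rank 4, with invariant factors (1,1,1,1).

From H_k ≅ ker(∂_k) / im(∂_{k+1}) we obtain:

  H_0: rank C_0 − rank ∂_1 = 5 − 4 = 1, and the invariant factors of ∂_1 are all 1, so H_0 ≅ Z.
  H_1: rank ker ∂_1 − rank ∂_2 = (10 − 4) − 6 = 0, and the invariant factors of ∂_2 are all 1, so H_1 ≅ 0.
  H_2: rank ker ∂_2 − rank ∂_3 = (10 − 6) − 4 = 0, and the invariant factors of ∂_3 are all 1, so H_2 ≅ 0.
  H_3: rank ker ∂_3 − rank ∂_4 = (5 − 4) − 0 = 1, and there is no ∂_4, so H_3 ≅ Z.

As a check, the Euler characteristic is 5 − 10 + 10 − 5 = 0, which agrees with 1 − 0 + 0 − 1 = 0.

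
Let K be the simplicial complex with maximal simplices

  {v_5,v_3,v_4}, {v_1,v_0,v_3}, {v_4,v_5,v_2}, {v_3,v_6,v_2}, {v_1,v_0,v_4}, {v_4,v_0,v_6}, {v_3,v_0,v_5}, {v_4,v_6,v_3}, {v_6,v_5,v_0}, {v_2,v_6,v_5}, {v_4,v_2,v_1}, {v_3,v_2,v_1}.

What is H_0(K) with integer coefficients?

H_0 = Z.

Fix the vertex order v_0 < v_1 < v_2 < v_3 < v_4 < v_5 < v_6 and write every simplex with vertices in increasing order. Then dim K = 2 and the simplices of K are:

  0-simplices (7): [v_0], [v_1], [v_2], [v_3], [v_4], [v_5], [v_6]
  1-simplices (18): (18 of them)
  2-simplices (12): (12 of them)

giving chain groups C_0 ≅ Z^7, C_1 ≅ Z^18, C_2 ≅ Z^12.

Boundary ∂_1: C_1 → C_0 sends each edge [p,q] (with p < q) to q − p. For instance
  ∂[v_5,v_6] = [v_6] − [v_5].
This gives a 7×18 integer matrix of rank 6; reducing to Smith normal form yields diagonal entries (1,1,1,1,1,1).

The boundary map ∂_2: C_2 → C_1 sends each 2-simplex [p,q,r] to [q,r] − [p,r] + [p,q]. For instance
  ∂[v_2,v_4,v_5] = [v_4,v_5] − [v_2,v_5] + [v_2,v_4],
  ∂[v_0,v_1,v_4] = [v_1,v_4] − [v_0,v_4] + [v_0,v_1].
The resulting 18×12 matrix has rank 12, and its Smith normal form has invariant factors (1,1,1,1,1,1,1,1,1,1,1,2).

Reading off H_k = ker ∂_k / im ∂_{k+1}:

  H_0: rank C_0 − rank ∂_1 = 7 − 6 = 1, and the invariant factors of ∂_1 are all 1, so H_0 ≅ Z.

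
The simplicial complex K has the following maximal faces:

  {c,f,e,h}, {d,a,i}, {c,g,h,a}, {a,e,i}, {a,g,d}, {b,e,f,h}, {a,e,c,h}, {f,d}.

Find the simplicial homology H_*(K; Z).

H_0 ≅ Z,  H_1 ≅ Z,  H_2 = 0,  H_3 = 0.

We work with the vertex ordering a < b < c < d < e < f < g < h < i. The simplices of K, each written with vertices in increasing order, are:

  0-simplices (9): a, b, c, d, e, f, g, h, i
  1-simplices (21): ac, ad, ae, ag, ah, ai, be, bf, bh, ce, cf, cg, ch, df, dg, di, ef, eh, ei, fh, gh
  2-simplices (16): ace, acg, ach, adg, adi, aeh, aei, agh, bef, beh, bfh, cef, ceh, cfh, cgh, efh
  3-simplices (4): aceh, acgh, befh, cefh

Hence C_0 ≅ Z^9, C_1 ≅ Z^21, C_2 ≅ Z^16, C_3 ≅ Z^4.

∂_1: C_1 → C_0 sends each edge [p,q] (with p < q) to q − p. For instance
  ∂ch = h − c.
The resulting 9×21 matrix has rank 8, and its Smith normal form has invariant factors (1,1,1,1,1,1,1,1).

Boundary ∂_2: C_2 → C_1 acts by ∂[p,q,r] = [q,r] − [p,r] + [p,q]. For instance
  ∂cef = ef − cf + ce,
  ∂efh = fh − eh + ef.
This gives a 21×16 integer matrix of rank 12; reducing to Smith normal form yields diagonal entries (1,1,1,1,1,1,1,1,1,1,1,1).

Boundary ∂_3: C_3 → C_2 sends each 3-simplex σ to the alternating sum Σ_i (−1)^i (σ with its i-th vertex removed). For instance
  ∂aceh = ceh − aeh + ach − ace,
  ∂acgh = cgh − agh + ach − acg.
This gives a 16×4 integer matrix of rank 4; reducing to Smith normal form yields diagonal entries (1,1,1,1).

Computing H_k = (kernel of ∂_k) / (image of ∂_{k+1}):

  H_0: rank C_0 − rank ∂_1 = 9 − 8 = 1, and the invariant factors of ∂_1 are all 1, so H_0 ≅ Z.
  H_1: rank ker ∂_1 − rank ∂_2 = (21 − 8) − 12 = 1, and the invariant factors of ∂_2 are all 1, so H_1 ≅ Z.
  H_2: rank ker ∂_2 − rank ∂_3 = (16 − 12) − 4 = 0, and the invariant factors of ∂_3 are all 1, so H_2 ≅ 0.
  H_3: rank ker ∂_3 − rank ∂_4 = (4 − 4) − 0 = 0, and there is no ∂_4, so H_3 ≅ 0.

As a check, the Euler characteristic is 9 − 21 + 16 − 4 = 0, which agrees with 1 − 1 + 0 − 0 = 0.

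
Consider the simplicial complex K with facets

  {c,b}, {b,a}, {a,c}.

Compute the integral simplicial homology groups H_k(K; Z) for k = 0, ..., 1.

H_0 ≅ Z,  H_1 ≅ Z.

Fix the vertex order a < b < c and write every simplex with vertices in increasing order. Then dim K = 1 and the simplices of K are:

  0-simplices (3): a, b, c
  1-simplices (3): ab, ac, bc

so the chain groups are C_0 ≅ Z^3, C_1 ≅ Z^3.

Boundary ∂_1: C_1 → C_0 maps an edge to its endpoints' difference, ∂[p,q] = q − p. For instance
  ∂ac = c − a.
This gives a 3×3 integer matrix of rank 2; reducing to Smith normal form yields diagonal entries (1,1).

From H_k ≅ ker(∂_k) / im(∂_{k+1}) we obtain:

  H_0: rank C_0 − rank ∂_1 = 3 − 2 = 1, and the invariant factors of ∂_1 are all 1, so H_0 ≅ Z.
  H_1: rank ker ∂_1 − rank ∂_2 = (3 − 2) − 0 = 1, and there is no ∂_2, so H_1 ≅ Z.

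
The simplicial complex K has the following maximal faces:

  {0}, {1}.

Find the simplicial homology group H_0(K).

Take the total order 0 < 1 on the vertex set. Then K (dimension 0) consists of the simplices:

  0-simplices (2): [0], [1]

so the chain groups are C_0 ≅ Z^2.

Now H_k = ker ∂_k / im ∂_{k+1}, so:

  H_0: rank C_0 − rank ∂_1 = 2 − 0 = 2, and there is no ∂_1, so H_0 ≅ Z^2.

H_0 = Z^2.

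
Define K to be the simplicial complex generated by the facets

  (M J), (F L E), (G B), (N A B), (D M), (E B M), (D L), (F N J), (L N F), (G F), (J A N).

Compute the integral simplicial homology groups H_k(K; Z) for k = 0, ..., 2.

H_0 = Z,  H_1 = Z^4,  H_2 = 0.

Order the vertices as A < B < D < E < F < G < J < L < M < N. Listing each simplex with vertices in this order, K has dimension 2 with simplices:

  0-simplices (10): A, B, D, E, F, G, J, L, M, N
  1-simplices (19): AB, AJ, AN, BE, BG, BM, BN, DL, DM, EF, EL, EM, FG, FJ, FL, FN, JM, JN, LN
  2-simplices (6): ABN, AJN, BEM, EFL, FJN, FLN

giving chain groups C_0 ≅ Z^10, C_1 ≅ Z^19, C_2 ≅ Z^6.

The boundary map ∂_1: C_1 → C_0 sends each edge [p,q] (with p < q) to q − p.
The 10×19 boundary matrix has rank 9 and Smith normal form diag(1,1,1,1,1,1,1,1,1).

The boundary map ∂_2: C_2 → C_1 acts by ∂[p,q,r] = [q,r] − [p,r] + [p,q]. For instance
  ∂BEM = EM − BM + BE,
  ∂AJN = JN − AN + AJ.
The 19×6 boundary matrix has rank 6 and Smith normal form diag(1,1,1,1,1,1).

Reading off H_k = ker ∂_k / im ∂_{k+1}:

  H_0: rank C_0 − rank ∂_1 = 10 − 9 = 1, and the invariant factors of ∂_1 are all 1, so H_0 = Z.
  H_1: rank ker ∂_1 − rank ∂_2 = (19 − 9) − 6 = 4, and the invariant factors of ∂_2 are all 1, so H_1 = Z^4.
  H_2: rank ker ∂_2 − rank ∂_3 = (6 − 6) − 0 = 0, and there is no ∂_3, so H_2 = 0.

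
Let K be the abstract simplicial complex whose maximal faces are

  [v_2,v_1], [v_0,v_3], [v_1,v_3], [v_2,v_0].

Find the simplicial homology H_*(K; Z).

Take the total order v_0 < v_1 < v_2 < v_3 on the vertex set. Then K (dimension 1) consists of the simplices:

  0-simplices (4): [v_0], [v_1], [v_2], [v_3]
  1-simplices (4): [v_0,v_2], [v_0,v_3], [v_1,v_2], [v_1,v_3]

Hence C_0 ≅ Z^4, C_1 ≅ Z^4.

∂_1: C_1 → C_0 maps an edge to its endpoints' difference, ∂[p,q] = q − p. For instance
  ∂[v_0,v_2] = [v_2] − [v_0].
As a 4×4 matrix over Z this has rank 3, with invariant factors (1,1,1).

Computing H_k = (kernel of ∂_k) / (image of ∂_{k+1}):

  H_0: rank C_0 − rank ∂_1 = 4 − 3 = 1, and the invariant factors of ∂_1 are all 1, so H_0 = Z.
  H_1: rank ker ∂_1 − rank ∂_2 = (4 − 3) − 0 = 1, and there is no ∂_2, so H_1 = Z.

As a check, the Euler characteristic is 4 − 4 = 0, which agrees with 1 − 1 = 0.

H_0 ≅ Z,  H_1 ≅ Z.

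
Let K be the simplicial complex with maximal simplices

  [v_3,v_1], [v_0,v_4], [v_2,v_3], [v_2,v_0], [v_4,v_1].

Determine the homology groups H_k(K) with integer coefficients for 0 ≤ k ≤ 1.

Fix the vertex order v_0 < v_1 < v_2 < v_3 < v_4 and write every simplex with vertices in increasing order. Then dim K = 1 and the simplices of K are:

  0-simplices (5): [v_0], [v_1], [v_2], [v_3], [v_4]
  1-simplices (5): [v_0,v_2], [v_0,v_4], [v_1,v_3], [v_1,v_4], [v_2,v_3]

so the chain groups are C_0 ≅ Z^5, C_1 ≅ Z^5.

The boundary map ∂_1: C_1 → C_0 is given by ∂[p,q] = [q] − [p]. For instance
  ∂[v_2,v_3] = [v_3] − [v_2].
The 5×5 boundary matrix has rank 4 and Smith normal form diag(1,1,1,1).

Reading off H_k = ker ∂_k / im ∂_{k+1}:

  H_0: rank C_0 − rank ∂_1 = 5 − 4 = 1, and the invariant factors of ∂_1 are all 1, so H_0 ≅ Z.
  H_1: rank ker ∂_1 − rank ∂_2 = (5 − 4) − 0 = 1, and there is no ∂_2, so H_1 ≅ Z.

As a check, the Euler characteristic is 5 − 5 = 0, which agrees with 1 − 1 = 0.
(K is a triangulation of the circle S^1.)

H_0 ≅ Z,  H_1 ≅ Z.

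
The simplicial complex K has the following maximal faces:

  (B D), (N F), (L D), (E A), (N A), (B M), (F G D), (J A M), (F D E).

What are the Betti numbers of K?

b_0 = 1, b_1 = 2, b_2 = 0.

Order the vertices as A < B < D < E < F < G < J < L < M < N. Listing each simplex with vertices in this order, K has dimension 2 with simplices:

  0-simplices (10): A, B, D, E, F, G, J, L, M, N
  1-simplices (14): AE, AJ, AM, AN, BD, BM, DE, DF, DG, DL, EF, FG, FN, JM
  2-simplices (3): AJM, DEF, DFG

so the chain groups are C_0 ≅ Z^10, C_1 ≅ Z^14, C_2 ≅ Z^3.

Boundary ∂_1: C_1 → C_0 is given by ∂[p,q] = [q] − [p]. For instance
  ∂DL = L − D.
As a 10×14 matrix over Z this has rank 9, with invariant factors (1,1,1,1,1,1,1,1,1).

Boundary ∂_2: C_2 → C_1 maps a triangle to the signed sum of its edges. For instance
  ∂DFG = FG − DG + DF,
  ∂DEF = EF − DF + DE.
The 14×3 boundary matrix has rank 3 and Smith normal form diag(1,1,1).

Computing H_k = (kernel of ∂_k) / (image of ∂_{k+1}):

  H_0: rank C_0 − rank ∂_1 = 10 − 9 = 1, and the invariant factors of ∂_1 are all 1, so H_0 ≅ Z.
  H_1: rank ker ∂_1 − rank ∂_2 = (14 − 9) − 3 = 2, and the invariant factors of ∂_2 are all 1, so H_1 ≅ Z^2.
  H_2: rank ker ∂_2 − rank ∂_3 = (3 − 3) − 0 = 0, and there is no ∂_3, so H_2 ≅ 0.

Hence the Betti numbers are b_0 = 1, b_1 = 2, b_2 = 0.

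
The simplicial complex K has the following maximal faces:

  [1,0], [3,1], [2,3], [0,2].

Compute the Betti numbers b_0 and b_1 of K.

Order the vertices as 0 < 1 < 2 < 3. Listing each simplex with vertices in this order, K has dimension 1 with simplices:

  0-simplices (4): [0], [1], [2], [3]
  1-simplices (4): [0,1], [0,2], [1,3], [2,3]

giving chain groups C_0 ≅ Z^4, C_1 ≅ Z^4.

The boundary map ∂_1: C_1 → C_0 is given by ∂[p,q] = [q] − [p].
As a 4×4 matrix over Z this has rank 3, with invariant factors (1,1,1).

Computing H_k = (kernel of ∂_k) / (image of ∂_{k+1}):

  H_0: rank C_0 − rank ∂_1 = 4 − 3 = 1, and the invariant factors of ∂_1 are all 1, so H_0 ≅ Z.
  H_1: rank ker ∂_1 − rank ∂_2 = (4 − 3) − 0 = 1, and there is no ∂_2, so H_1 ≅ Z.

As a check, the Euler characteristic is 4 − 4 = 0, which agrees with 1 − 1 = 0.

Hence the Betti numbers are b_0 = 1, b_1 = 1.

b_0 = 1, b_1 = 1.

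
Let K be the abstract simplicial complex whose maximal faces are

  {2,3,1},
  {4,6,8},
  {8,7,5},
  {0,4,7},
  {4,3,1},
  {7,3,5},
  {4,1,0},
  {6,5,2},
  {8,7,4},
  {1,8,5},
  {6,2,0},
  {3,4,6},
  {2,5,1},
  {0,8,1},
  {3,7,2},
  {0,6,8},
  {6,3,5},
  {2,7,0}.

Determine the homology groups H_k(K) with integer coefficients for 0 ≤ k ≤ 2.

Order the vertices as 0 < 1 < 2 < 3 < 4 < 5 < 6 < 7 < 8. Listing each simplex with vertices in this order, K has dimension 2 with simplices:

  0-simplices (9): [0], [1], [2], [3], [4], [5], [6], [7], [8]
  1-simplices (27): (27 of them)
  2-simplices (18): [0,1,4], [0,1,8], [0,2,6], [0,2,7], [0,4,7], [0,6,8], [1,2,3], [1,2,5], [1,3,4], [1,5,8], [2,3,7], [2,5,6], [3,4,6], [3,5,6], [3,5,7], [4,6,8], [4,7,8], [5,7,8]

giving chain groups C_0 ≅ Z^9, C_1 ≅ Z^27, C_2 ≅ Z^18.

The boundary map ∂_1: C_1 → C_0 maps an edge to its endpoints' difference, ∂[p,q] = q − p. For instance
  ∂[3,6] = [6] − [3].
The resulting 9×27 matrix has rank 8, and its Smith normal form has invariant factors (1,1,1,1,1,1,1,1).

Boundary ∂_2: C_2 → C_1 acts by ∂[p,q,r] = [q,r] − [p,r] + [p,q]. For instance
  ∂[0,1,8] = [1,8] − [0,8] + [0,1],
  ∂[3,5,7] = [5,7] − [3,7] + [3,5].
The 27×18 boundary matrix has rank 18 and Smith normal form diag(1,1,1,1,1,1,1,1,1,1,1,1,1,1,1,1,1,2).

From H_k ≅ ker(∂_k) / im(∂_{k+1}) we obtain:

  H_0: rank C_0 − rank ∂_1 = 9 − 8 = 1, and the invariant factors of ∂_1 are all 1, so H_0 = Z.
  H_1: rank ker ∂_1 − rank ∂_2 = (27 − 8) − 18 = 1, and ∂_2 has invariant factor 2 > 1, so H_1 = Z ⊕ Z/2Z.
  H_2: rank ker ∂_2 − rank ∂_3 = (18 − 18) − 0 = 0, and there is no ∂_3, so H_2 = 0.

As a check, the Euler characteristic is 9 − 27 + 18 = 0, which agrees with 1 − 1 + 0 = 0.
(K is a triangulation of the Klein bottle.)

H_0 ≅ Z,  H_1 ≅ Z ⊕ Z/2Z,  H_2 = 0.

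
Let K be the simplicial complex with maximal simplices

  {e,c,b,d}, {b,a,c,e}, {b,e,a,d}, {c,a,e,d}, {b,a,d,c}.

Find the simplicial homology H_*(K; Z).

Fix the vertex order a < b < c < d < e and write every simplex with vertices in increasing order. Then dim K = 3 and the simplices of K are:

  0-simplices (5): a, b, c, d, e
  1-simplices (10): ab, ac, ad, ae, bc, bd, be, cd, ce, de
  2-simplices (10): abc, abd, abe, acd, ace, ade, bcd, bce, bde, cde
  3-simplices (5): abcd, abce, abde, acde, bcde

giving chain groups C_0 ≅ Z^5, C_1 ≅ Z^10, C_2 ≅ Z^10, C_3 ≅ Z^5.

The boundary map ∂_1: C_1 → C_0 is given by ∂[p,q] = [q] − [p]. For instance
  ∂bd = d − b.
As a 5×10 matrix over Z this has rank 4, with invariant factors (1,1,1,1).

Boundary ∂_2: C_2 → C_1 maps a triangle to the signed sum of its edges. For instance
  ∂ade = de − ae + ad,
  ∂abd = bd − ad + ab.
This gives a 10×10 integer matrix of rank 6; reducing to Smith normal form yields diagonal entries (1,1,1,1,1,1).

The boundary map ∂_3: C_3 → C_2 sends each 3-simplex σ to the alternating sum Σ_i (−1)^i (σ with its i-th vertex removed). For instance
  ∂bcde = cde − bde + bce − bcd,
  ∂abcd = bcd − acd + abd − abc.
The resulting 10×5 matrix has rank 4, and its Smith normal form has invariant factors (1,1,1,1).

From H_k ≅ ker(∂_k) / im(∂_{k+1}) we obtain:

  H_0: rank C_0 − rank ∂_1 = 5 − 4 = 1, and the invariant factors of ∂_1 are all 1, so H_0 ≅ Z.
  H_1: rank ker ∂_1 − rank ∂_2 = (10 − 4) − 6 = 0, and the invariant factors of ∂_2 are all 1, so H_1 ≅ 0.
  H_2: rank ker ∂_2 − rank ∂_3 = (10 − 6) − 4 = 0, and the invariant factors of ∂_3 are all 1, so H_2 ≅ 0.
  H_3: rank ker ∂_3 − rank ∂_4 = (5 − 4) − 0 = 1, and there is no ∂_4, so H_3 ≅ Z.

As a check, the Euler characteristic is 5 − 10 + 10 − 5 = 0, which agrees with 1 − 0 + 0 − 1 = 0.

H_0 ≅ Z,  H_1 = 0,  H_2 = 0,  H_3 ≅ Z.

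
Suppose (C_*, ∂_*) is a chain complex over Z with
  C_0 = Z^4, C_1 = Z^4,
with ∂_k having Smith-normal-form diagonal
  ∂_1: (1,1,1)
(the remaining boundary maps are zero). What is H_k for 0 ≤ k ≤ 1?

H_0 ≅ Z,  H_1 ≅ Z.

H_0: b_0 = 4 − 0 − 3 = 1; torsion from ∂_1 factors > 1: none. So H_0 ≅ Z.
H_1: b_1 = 4 − 3 − 0 = 1; torsion from ∂_2 factors > 1: none. So H_1 ≅ Z.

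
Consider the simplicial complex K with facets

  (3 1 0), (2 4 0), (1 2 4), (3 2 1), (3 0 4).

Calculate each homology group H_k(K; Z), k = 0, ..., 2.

We work with the vertex ordering 0 < 1 < 2 < 3 < 4. The simplices of K, each written with vertices in increasing order, are:

  0-simplices (5): [0], [1], [2], [3], [4]
  1-simplices (10): [0,1], [0,2], [0,3], [0,4], [1,2], [1,3], [1,4], [2,3], [2,4], [3,4]
  2-simplices (5): [0,1,3], [0,2,4], [0,3,4], [1,2,3], [1,2,4]

so the chain groups are C_0 ≅ Z^5, C_1 ≅ Z^10, C_2 ≅ Z^5.

Boundary ∂_1: C_1 → C_0 sends each edge [p,q] (with p < q) to q − p. For instance
  ∂[2,4] = [4] − [2].
This gives a 5×10 integer matrix of rank 4; reducing to Smith normal form yields diagonal entries (1,1,1,1).

∂_2: C_2 → C_1 maps a triangle to the signed sum of its edges. For instance
  ∂[1,2,3] = [2,3] − [1,3] + [1,2],
  ∂[0,3,4] = [3,4] − [0,4] + [0,3].
The resulting 10×5 matrix has rank 5, and its Smith normal form has invariant factors (1,1,1,1,1).

Computing H_k = (kernel of ∂_k) / (image of ∂_{k+1}):

  H_0: rank C_0 − rank ∂_1 = 5 − 4 = 1, and the invariant factors of ∂_1 are all 1, so H_0 ≅ Z.
  H_1: rank ker ∂_1 − rank ∂_2 = (10 − 4) − 5 = 1, and the invariant factors of ∂_2 are all 1, so H_1 ≅ Z.
  H_2: rank ker ∂_2 − rank ∂_3 = (5 − 5) − 0 = 0, and there is no ∂_3, so H_2 ≅ 0.

H_0 = Z,  H_1 = Z,  H_2 = 0.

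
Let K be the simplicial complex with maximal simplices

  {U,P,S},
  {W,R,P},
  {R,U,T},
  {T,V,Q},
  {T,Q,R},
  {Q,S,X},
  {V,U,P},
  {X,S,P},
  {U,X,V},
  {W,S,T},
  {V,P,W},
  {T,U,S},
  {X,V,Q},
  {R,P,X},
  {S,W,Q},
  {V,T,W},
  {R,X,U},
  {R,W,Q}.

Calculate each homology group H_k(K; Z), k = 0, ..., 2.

Order the vertices as P < Q < R < S < T < U < V < W < X. Listing each simplex with vertices in this order, K has dimension 2 with simplices:

  0-simplices (9): P, Q, R, S, T, U, V, W, X
  1-simplices (27): PR, PS, PU, PV, PW, PX, QR, QS, QT, QV, QW, QX, RT, RU, RW, RX, ST, SU, SW, SX, TU, TV, TW, UV, UX, VW, VX
  2-simplices (18): PRW, PRX, PSU, PSX, PUV, PVW, QRT, QRW, QSW, QSX, QTV, QVX, RTU, RUX, STU, STW, TVW, UVX

so the chain groups are C_0 ≅ Z^9, C_1 ≅ Z^27, C_2 ≅ Z^18.

Boundary ∂_1: C_1 → C_0 is given by ∂[p,q] = [q] − [p]. For instance
  ∂UX = X − U.
The 9×27 boundary matrix has rank 8 and Smith normal form diag(1,1,1,1,1,1,1,1).

∂_2: C_2 → C_1 sends each 2-simplex [p,q,r] to [q,r] − [p,r] + [p,q]. For instance
  ∂RTU = TU − RU + RT,
  ∂PVW = VW − PW + PV.
The resulting 27×18 matrix has rank 18, and its Smith normal form has invariant factors (1,1,1,1,1,1,1,1,1,1,1,1,1,1,1,1,1,2).

Computing H_k = (kernel of ∂_k) / (image of ∂_{k+1}):

  H_0: rank C_0 − rank ∂_1 = 9 − 8 = 1, and the invariant factors of ∂_1 are all 1, so H_0 = Z.
  H_1: rank ker ∂_1 − rank ∂_2 = (27 − 8) − 18 = 1, and ∂_2 has invariant factor 2 > 1, so H_1 = Z ⊕ Z/2Z.
  H_2: rank ker ∂_2 − rank ∂_3 = (18 − 18) − 0 = 0, and there is no ∂_3, so H_2 = 0.

(K is a triangulation of the Klein bottle.)

H_0 = Z,  H_1 = Z ⊕ Z/2Z,  H_2 = 0.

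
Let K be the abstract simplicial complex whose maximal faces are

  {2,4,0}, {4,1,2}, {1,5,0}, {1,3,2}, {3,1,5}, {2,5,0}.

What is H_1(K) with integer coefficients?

H_1 ≅ Z.

Fix the vertex order 0 < 1 < 2 < 3 < 4 < 5 and write every simplex with vertices in increasing order. Then dim K = 2 and the simplices of K are:

  0-simplices (6): [0], [1], [2], [3], [4], [5]
  1-simplices (12): [0,1], [0,2], [0,4], [0,5], [1,2], [1,3], [1,4], [1,5], [2,3], [2,4], [2,5], [3,5]
  2-simplices (6): [0,1,5], [0,2,4], [0,2,5], [1,2,3], [1,2,4], [1,3,5]

so the chain groups are C_0 ≅ Z^6, C_1 ≅ Z^12, C_2 ≅ Z^6.

The boundary map ∂_1: C_1 → C_0 maps an edge to its endpoints' difference, ∂[p,q] = q − p. For instance
  ∂[2,3] = [3] − [2].
As a 6×12 matrix over Z this has rank 5, with invariant factors (1,1,1,1,1).

The boundary map ∂_2: C_2 → C_1 maps a triangle to the signed sum of its edges. For instance
  ∂[0,1,5] = [1,5] − [0,5] + [0,1],
  ∂[0,2,4] = [2,4] − [0,4] + [0,2].
The 12×6 boundary matrix has rank 6 and Smith normal form diag(1,1,1,1,1,1).

Computing H_k = (kernel of ∂_k) / (image of ∂_{k+1}):

  H_1: rank ker ∂_1 − rank ∂_2 = (12 − 5) − 6 = 1, and the invariant factors of ∂_2 are all 1, so H_1 = Z.

(K is a triangulation of the cylinder S^1 x I.)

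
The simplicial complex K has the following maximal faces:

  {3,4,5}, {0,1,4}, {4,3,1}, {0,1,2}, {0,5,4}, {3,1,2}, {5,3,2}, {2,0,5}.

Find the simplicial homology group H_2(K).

H_2 ≅ Z.

Fix the vertex order 0 < 1 < 2 < 3 < 4 < 5 and write every simplex with vertices in increasing order. Then dim K = 2 and the simplices of K are:

  0-simplices (6): [0], [1], [2], [3], [4], [5]
  1-simplices (12): [0,1], [0,2], [0,4], [0,5], [1,2], [1,3], [1,4], [2,3], [2,5], [3,4], [3,5], [4,5]
  2-simplices (8): [0,1,2], [0,1,4], [0,2,5], [0,4,5], [1,2,3], [1,3,4], [2,3,5], [3,4,5]

giving chain groups C_0 ≅ Z^6, C_1 ≅ Z^12, C_2 ≅ Z^8.

∂_1: C_1 → C_0 sends each edge [p,q] (with p < q) to q − p.
This gives a 6×12 integer matrix of rank 5; reducing to Smith normal form yields diagonal entries (1,1,1,1,1).

The boundary map ∂_2: C_2 → C_1 sends each 2-simplex [p,q,r] to [q,r] − [p,r] + [p,q]. For instance
  ∂[0,4,5] = [4,5] − [0,5] + [0,4],
  ∂[3,4,5] = [4,5] − [3,5] + [3,4].
As a 12×8 matrix over Z this has rank 7, with invariant factors (1,1,1,1,1,1,1).

From H_k ≅ ker(∂_k) / im(∂_{k+1}) we obtain:

  H_2: rank ker ∂_2 − rank ∂_3 = (8 − 7) − 0 = 1, and there is no ∂_3, so H_2 ≅ Z.

(K is a triangulation of the 2-sphere S^2.)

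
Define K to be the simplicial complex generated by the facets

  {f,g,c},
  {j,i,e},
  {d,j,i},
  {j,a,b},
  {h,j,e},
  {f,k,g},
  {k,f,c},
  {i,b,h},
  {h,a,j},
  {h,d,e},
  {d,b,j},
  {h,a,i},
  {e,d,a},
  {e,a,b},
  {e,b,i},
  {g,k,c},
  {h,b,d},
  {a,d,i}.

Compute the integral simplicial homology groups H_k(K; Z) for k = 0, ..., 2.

H_0 = Z^2,  H_1 = Z^2,  H_2 = Z^2.

K has 11 vertices, 27 edges, 18 triangles.
rank ∂_0 = 0, rank ∂_1 = 9 ⇒ b_0 = 11 − 0 − 9 = 2; all invariant factors of ∂_1 are 1 so no torsion. So H_0 ≅ Z^2.
rank ∂_1 = 9, rank ∂_2 = 16 ⇒ b_1 = 27 − 9 − 16 = 2; all invariant factors of ∂_2 are 1 so no torsion. So H_1 ≅ Z^2.
rank ∂_2 = 16, rank ∂_3 = 0 ⇒ b_2 = 18 − 16 − 0 = 2. So H_2 ≅ Z^2.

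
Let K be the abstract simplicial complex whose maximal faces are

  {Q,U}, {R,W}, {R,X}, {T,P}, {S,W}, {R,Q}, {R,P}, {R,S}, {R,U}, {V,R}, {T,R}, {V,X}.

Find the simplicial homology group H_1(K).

Fix the vertex order P < Q < R < S < T < U < V < W < X and write every simplex with vertices in increasing order. Then dim K = 1 and the simplices of K are:

  0-simplices (9): P, Q, R, S, T, U, V, W, X
  1-simplices (12): PR, PT, QR, QU, RS, RT, RU, RV, RW, RX, SW, VX

Hence C_0 ≅ Z^9, C_1 ≅ Z^12.

The boundary map ∂_1: C_1 → C_0 sends each edge [p,q] (with p < q) to q − p. For instance
  ∂RU = U − R.
The resulting 9×12 matrix has rank 8, and its Smith normal form has invariant factors (1,1,1,1,1,1,1,1).

From H_k ≅ ker(∂_k) / im(∂_{k+1}) we obtain:

  H_1: rank ker ∂_1 − rank ∂_2 = (12 − 8) − 0 = 4, and there is no ∂_2, so H_1 ≅ Z^4.

(K is a triangulation of a wedge of 4 circles.)

H_1 ≅ Z^4.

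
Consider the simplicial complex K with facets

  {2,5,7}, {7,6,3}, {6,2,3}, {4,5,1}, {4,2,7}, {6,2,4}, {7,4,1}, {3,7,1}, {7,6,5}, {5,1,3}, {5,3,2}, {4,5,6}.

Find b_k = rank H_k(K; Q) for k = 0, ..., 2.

Order the vertices as 1 < 2 < 3 < 4 < 5 < 6 < 7. Listing each simplex with vertices in this order, K has dimension 2 with simplices:

  0-simplices (7): [1], [2], [3], [4], [5], [6], [7]
  1-simplices (18): [1,3], [1,4], [1,5], [1,7], [2,3], [2,4], [2,5], [2,6], [2,7], [3,5], [3,6], [3,7], [4,5], [4,6], [4,7], [5,6], [5,7], [6,7]
  2-simplices (12): [1,3,5], [1,3,7], [1,4,5], [1,4,7], [2,3,5], [2,3,6], [2,4,6], [2,4,7], [2,5,7], [3,6,7], [4,5,6], [5,6,7]

giving chain groups C_0 ≅ Z^7, C_1 ≅ Z^18, C_2 ≅ Z^12.

Boundary ∂_1: C_1 → C_0 is given by ∂[p,q] = [q] − [p]. For instance
  ∂[3,5] = [5] − [3].
As a 7×18 matrix over Z this has rank 6, with invariant factors (1,1,1,1,1,1).

The boundary map ∂_2: C_2 → C_1 maps a triangle to the signed sum of its edges. For instance
  ∂[2,3,6] = [3,6] − [2,6] + [2,3],
  ∂[4,5,6] = [5,6] − [4,6] + [4,5].
The 18×12 boundary matrix has rank 12 and Smith normal form diag(1,1,1,1,1,1,1,1,1,1,1,2).

Reading off H_k = ker ∂_k / im ∂_{k+1}:

  H_0: rank C_0 − rank ∂_1 = 7 − 6 = 1, and the invariant factors of ∂_1 are all 1, so H_0 = Z.
  H_1: rank ker ∂_1 − rank ∂_2 = (18 − 6) − 12 = 0, and ∂_2 has invariant factor 2 > 1, so H_1 = Z/2.
  H_2: rank ker ∂_2 − rank ∂_3 = (12 − 12) − 0 = 0, and there is no ∂_3, so H_2 = 0.

As a check, the Euler characteristic is 7 − 18 + 12 = 1, which agrees with 1 − 0 + 0 = 1.

Hence the Betti numbers are b_0 = 1, b_1 = 0, b_2 = 0.

b_0 = 1, b_1 = 0, b_2 = 0.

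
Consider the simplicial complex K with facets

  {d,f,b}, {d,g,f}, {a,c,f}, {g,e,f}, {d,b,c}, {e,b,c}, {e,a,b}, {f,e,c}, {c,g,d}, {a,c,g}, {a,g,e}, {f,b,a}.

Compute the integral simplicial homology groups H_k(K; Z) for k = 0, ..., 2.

H_0 ≅ Z,  H_1 ≅ Z/2,  H_2 = 0.

Fix the vertex order a < b < c < d < e < f < g and write every simplex with vertices in increasing order. Then dim K = 2 and the simplices of K are:

  0-simplices (7): a, b, c, d, e, f, g
  1-simplices (18): ab, ac, ae, af, ag, bc, bd, be, bf, cd, ce, cf, cg, df, dg, ef, eg, fg
  2-simplices (12): abe, abf, acf, acg, aeg, bcd, bce, bdf, cdg, cef, dfg, efg

so the chain groups are C_0 ≅ Z^7, C_1 ≅ Z^18, C_2 ≅ Z^12.

The boundary map ∂_1: C_1 → C_0 sends each edge [p,q] (with p < q) to q − p.
As a 7×18 matrix over Z this has rank 6, with invariant factors (1,1,1,1,1,1).

∂_2: C_2 → C_1 acts by ∂[p,q,r] = [q,r] − [p,r] + [p,q]. For instance
  ∂bcd = cd − bd + bc,
  ∂acg = cg − ag + ac.
This gives a 18×12 integer matrix of rank 12; reducing to Smith normal form yields diagonal entries (1,1,1,1,1,1,1,1,1,1,1,2).

From H_k ≅ ker(∂_k) / im(∂_{k+1}) we obtain:

  H_0: rank C_0 − rank ∂_1 = 7 − 6 = 1, and the invariant factors of ∂_1 are all 1, so H_0 = Z.
  H_1: rank ker ∂_1 − rank ∂_2 = (18 − 6) − 12 = 0, and ∂_2 has invariant factor 2 > 1, so H_1 = Z/2.
  H_2: rank ker ∂_2 − rank ∂_3 = (12 − 12) − 0 = 0, and there is no ∂_3, so H_2 = 0.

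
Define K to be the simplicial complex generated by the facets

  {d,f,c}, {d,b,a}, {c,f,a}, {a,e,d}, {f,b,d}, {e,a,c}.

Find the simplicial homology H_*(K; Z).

K has 6 vertices, 12 edges, 6 triangles.
rank ∂_0 = 0, rank ∂_1 = 5 ⇒ b_0 = 6 − 0 − 5 = 1; all invariant factors of ∂_1 are 1 so no torsion. So H_0 ≅ Z.
rank ∂_1 = 5, rank ∂_2 = 6 ⇒ b_1 = 12 − 5 − 6 = 1; all invariant factors of ∂_2 are 1 so no torsion. So H_1 ≅ Z.
rank ∂_2 = 6, rank ∂_3 = 0 ⇒ b_2 = 6 − 6 − 0 = 0. So H_2 ≅ 0.

H_0 ≅ Z,  H_1 ≅ Z,  H_2 = 0.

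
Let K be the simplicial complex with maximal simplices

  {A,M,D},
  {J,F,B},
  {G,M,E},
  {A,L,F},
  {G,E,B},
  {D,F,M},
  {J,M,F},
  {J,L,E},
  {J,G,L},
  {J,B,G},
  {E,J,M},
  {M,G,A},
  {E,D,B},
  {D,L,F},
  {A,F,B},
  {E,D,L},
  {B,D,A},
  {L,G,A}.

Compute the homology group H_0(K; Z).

Order the vertices as A < B < D < E < F < G < J < L < M. Listing each simplex with vertices in this order, K has dimension 2 with simplices:

  0-simplices (9): A, B, D, E, F, G, J, L, M
  1-simplices (27): AB, AD, AF, AG, AL, AM, BD, BE, BF, BG, BJ, DE, DF, DL, DM, EG, EJ, EL, EM, FJ, FL, FM, GJ, GL, GM, JL, JM
  2-simplices (18): ABD, ABF, ADM, AFL, AGL, AGM, BDE, BEG, BFJ, BGJ, DEL, DFL, DFM, EGM, EJL, EJM, FJM, GJL

so the chain groups are C_0 ≅ Z^9, C_1 ≅ Z^27, C_2 ≅ Z^18.

Boundary ∂_1: C_1 → C_0 is given by ∂[p,q] = [q] − [p]. For instance
  ∂EG = G − E.
The resulting 9×27 matrix has rank 8, and its Smith normal form has invariant factors (1,1,1,1,1,1,1,1).

∂_2: C_2 → C_1 sends each 2-simplex [p,q,r] to [q,r] − [p,r] + [p,q]. For instance
  ∂BGJ = GJ − BJ + BG,
  ∂DEL = EL − DL + DE.
This gives a 27×18 integer matrix of rank 18; reducing to Smith normal form yields diagonal entries (1,1,1,1,1,1,1,1,1,1,1,1,1,1,1,1,1,2).

From H_k ≅ ker(∂_k) / im(∂_{k+1}) we obtain:

  H_0: rank C_0 − rank ∂_1 = 9 − 8 = 1, and the invariant factors of ∂_1 are all 1, so H_0 ≅ Z.

H_0 ≅ Z.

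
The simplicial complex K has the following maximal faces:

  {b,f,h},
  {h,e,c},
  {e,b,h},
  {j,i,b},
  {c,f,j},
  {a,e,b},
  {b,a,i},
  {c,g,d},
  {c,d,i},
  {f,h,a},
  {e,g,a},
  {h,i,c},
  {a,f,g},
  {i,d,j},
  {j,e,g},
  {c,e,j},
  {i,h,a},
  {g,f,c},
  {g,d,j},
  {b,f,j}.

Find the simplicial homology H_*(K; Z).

We work with the vertex ordering a < b < c < d < e < f < g < h < i < j. The simplices of K, each written with vertices in increasing order, are:

  0-simplices (10): a, b, c, d, e, f, g, h, i, j
  1-simplices (30): ab, ae, af, ag, ah, ai, be, bf, bh, bi, bj, cd, ce, cf, cg, ch, ci, cj, dg, di, dj, eg, eh, ej, fg, fh, fj, gj, hi, ij
  2-simplices (20): abe, abi, aeg, afg, afh, ahi, beh, bfh, bfj, bij, cdg, cdi, ceh, cej, cfg, cfj, chi, dgj, dij, egj

Hence C_0 ≅ Z^10, C_1 ≅ Z^30, C_2 ≅ Z^20.

∂_1: C_1 → C_0 sends each edge [p,q] (with p < q) to q − p. For instance
  ∂eh = h − e.
The 10×30 boundary matrix has rank 9 and Smith normal form diag(1,1,1,1,1,1,1,1,1).

∂_2: C_2 → C_1 maps a triangle to the signed sum of its edges. For instance
  ∂cdg = dg − cg + cd,
  ∂bfh = fh − bh + bf.
As a 30×20 matrix over Z this has rank 20, with invariant factors (1,1,1,1,1,1,1,1,1,1,1,1,1,1,1,1,1,1,1,2).

From H_k ≅ ker(∂_k) / im(∂_{k+1}) we obtain:

  H_0: rank C_0 − rank ∂_1 = 10 − 9 = 1, and the invariant factors of ∂_1 are all 1, so H_0 = Z.
  H_1: rank ker ∂_1 − rank ∂_2 = (30 − 9) − 20 = 1, and ∂_2 has invariant factor 2 > 1, so H_1 = Z ⊕ Z/2.
  H_2: rank ker ∂_2 − rank ∂_3 = (20 − 20) − 0 = 0, and there is no ∂_3, so H_2 = 0.

As a check, the Euler characteristic is 10 − 30 + 20 = 0, which agrees with 1 − 1 + 0 = 0.

H_0 ≅ Z,  H_1 ≅ Z ⊕ Z/2,  H_2 = 0.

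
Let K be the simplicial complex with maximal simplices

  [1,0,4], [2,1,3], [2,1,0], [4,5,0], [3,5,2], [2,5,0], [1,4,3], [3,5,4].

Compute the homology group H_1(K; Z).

H_1 = 0.

K has 6 vertices, 12 edges, 8 triangles.
rank ∂_1 = 5, rank ∂_2 = 7 ⇒ b_1 = 12 − 5 − 7 = 0; all invariant factors of ∂_2 are 1 so no torsion. So H_1 = 0.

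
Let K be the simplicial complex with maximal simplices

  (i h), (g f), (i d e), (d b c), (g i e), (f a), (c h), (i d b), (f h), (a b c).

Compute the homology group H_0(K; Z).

We work with the vertex ordering a < b < c < d < e < f < g < h < i. The simplices of K, each written with vertices in increasing order, are:

  0-simplices (9): a, b, c, d, e, f, g, h, i
  1-simplices (16): ab, ac, af, bc, bd, bi, cd, ch, de, di, eg, ei, fg, fh, gi, hi
  2-simplices (5): abc, bcd, bdi, dei, egi

so the chain groups are C_0 ≅ Z^9, C_1 ≅ Z^16, C_2 ≅ Z^5.

∂_1: C_1 → C_0 is given by ∂[p,q] = [q] − [p]. For instance
  ∂cd = d − c.
This gives a 9×16 integer matrix of rank 8; reducing to Smith normal form yields diagonal entries (1,1,1,1,1,1,1,1).

∂_2: C_2 → C_1 acts by ∂[p,q,r] = [q,r] − [p,r] + [p,q]. For instance
  ∂egi = gi − ei + eg,
  ∂bdi = di − bi + bd.
This gives a 16×5 integer matrix of rank 5; reducing to Smith normal form yields diagonal entries (1,1,1,1,1).

Now H_k = ker ∂_k / im ∂_{k+1}, so:

  H_0: rank C_0 − rank ∂_1 = 9 − 8 = 1, and the invariant factors of ∂_1 are all 1, so H_0 ≅ Z.

H_0 ≅ Z.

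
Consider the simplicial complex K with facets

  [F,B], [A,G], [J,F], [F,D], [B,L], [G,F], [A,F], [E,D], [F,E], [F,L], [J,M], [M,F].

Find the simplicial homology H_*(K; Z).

Take the total order A < B < D < E < F < G < J < L < M on the vertex set. Then K (dimension 1) consists of the simplices:

  0-simplices (9): A, B, D, E, F, G, J, L, M
  1-simplices (12): AF, AG, BF, BL, DE, DF, EF, FG, FJ, FL, FM, JM

giving chain groups C_0 ≅ Z^9, C_1 ≅ Z^12.

The boundary map ∂_1: C_1 → C_0 is given by ∂[p,q] = [q] − [p]. For instance
  ∂BL = L − B.
The resulting 9×12 matrix has rank 8, and its Smith normal form has invariant factors (1,1,1,1,1,1,1,1).

From H_k ≅ ker(∂_k) / im(∂_{k+1}) we obtain:

  H_0: rank C_0 − rank ∂_1 = 9 − 8 = 1, and the invariant factors of ∂_1 are all 1, so H_0 ≅ Z.
  H_1: rank ker ∂_1 − rank ∂_2 = (12 − 8) − 0 = 4, and there is no ∂_2, so H_1 ≅ Z^4.

H_0 ≅ Z,  H_1 ≅ Z^4.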